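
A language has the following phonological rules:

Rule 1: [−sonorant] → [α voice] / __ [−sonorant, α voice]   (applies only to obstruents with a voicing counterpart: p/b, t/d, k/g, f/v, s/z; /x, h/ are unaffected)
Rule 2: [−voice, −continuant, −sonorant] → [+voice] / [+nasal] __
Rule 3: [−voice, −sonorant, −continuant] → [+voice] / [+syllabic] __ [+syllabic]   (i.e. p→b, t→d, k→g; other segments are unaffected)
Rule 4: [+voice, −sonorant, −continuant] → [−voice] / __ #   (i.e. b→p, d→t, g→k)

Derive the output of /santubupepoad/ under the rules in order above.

Rule 1 (regressive voicing assimilation): no segment meets the environment; /santubupepoad/ is unchanged.
Rule 2 (post-nasal voicing): /t/ is a voiceless stop immediately after the nasal /n/, so it voices to [d]. /santubupepoad/ → sandubupepoad.
Rule 3 (intervocalic voicing): /p/ is a voiceless stop between vowels /u/ and /e/, so it voices to [b]. /p/ is a voiceless stop between vowels /e/ and /o/, so it voices to [b]. /sandubupepoad/ → sandububeboad.
Rule 4 (final devoicing): /d/ is a voiced stop in word-final position, so it devoices to [t]. /sandububeboad/ → sandububeboat.

sandububeboat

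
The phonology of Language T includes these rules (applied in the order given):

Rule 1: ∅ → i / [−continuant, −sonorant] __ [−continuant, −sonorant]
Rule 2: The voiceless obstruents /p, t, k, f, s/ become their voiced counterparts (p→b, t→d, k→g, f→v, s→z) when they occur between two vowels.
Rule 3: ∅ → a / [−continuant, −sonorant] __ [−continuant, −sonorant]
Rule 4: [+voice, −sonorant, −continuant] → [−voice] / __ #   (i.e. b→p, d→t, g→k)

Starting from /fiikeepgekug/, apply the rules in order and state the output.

fiigeebigeguk

Rule 1 (stop-cluster i-epenthesis): /p/ and /g/ form a stop–stop cluster, so [i] is inserted between them. /fiikeepgekug/ → fiikeepigekug.
Rule 2 (intervocalic voicing): /k/ is a voiceless obstruent between vowels /i/ and /e/, so it voices to [g]. /p/ is a voiceless obstruent between vowels /e/ and /i/, so it voices to [b]. /k/ is a voiceless obstruent between vowels /e/ and /u/, so it voices to [g]. /fiikeepigekug/ → fiigeebigegug.
Rule 3 (stop-cluster a-epenthesis): no segment meets the environment; /fiigeebigegug/ is unchanged.
Rule 4 (final devoicing): /g/ is a voiced stop in word-final position, so it devoices to [k]. /fiigeebigegug/ → fiigeebigeguk.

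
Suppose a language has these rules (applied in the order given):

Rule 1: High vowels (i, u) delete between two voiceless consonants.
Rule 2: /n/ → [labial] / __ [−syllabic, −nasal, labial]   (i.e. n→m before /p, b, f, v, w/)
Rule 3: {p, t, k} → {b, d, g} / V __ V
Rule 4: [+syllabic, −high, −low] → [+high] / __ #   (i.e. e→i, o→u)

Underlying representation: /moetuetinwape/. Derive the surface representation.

moeduedimwabi

Rule 1 (high vowel syncope): no segment meets the environment; /moetuetinwape/ is unchanged.
Rule 2 (nasal place assimilation): /n/ precedes the labial consonant /w/, so it assimilates in place to [m]. /moetuetinwape/ → moetuetimwape.
Rule 3 (intervocalic voicing): /t/ is a voiceless stop between vowels /e/ and /u/, so it voices to [d]. /t/ is a voiceless stop between vowels /e/ and /i/, so it voices to [d]. /p/ is a voiceless stop between vowels /a/ and /e/, so it voices to [b]. /moetuetimwape/ → moeduedimwabe.
Rule 4 (final vowel raising): /e/ is a mid vowel in word-final position, so it raises to [i]. /moeduedimwabe/ → moeduedimwabi.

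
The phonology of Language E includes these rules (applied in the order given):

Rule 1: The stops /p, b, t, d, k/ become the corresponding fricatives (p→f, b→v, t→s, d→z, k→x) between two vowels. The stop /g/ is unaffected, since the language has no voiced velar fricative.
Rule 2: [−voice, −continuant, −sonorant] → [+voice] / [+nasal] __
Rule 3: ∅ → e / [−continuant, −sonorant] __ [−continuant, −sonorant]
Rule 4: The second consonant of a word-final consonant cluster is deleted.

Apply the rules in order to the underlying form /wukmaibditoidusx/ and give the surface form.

wukmaibedisoizus

Rule 1 (intervocalic spirantization): /t/ is a stop between vowels /i/ and /o/, so it spirantizes to the fricative [s]. /d/ is a stop between vowels /i/ and /u/, so it spirantizes to the fricative [z]. /wukmaibditoidusx/ → wukmaibdisoizusx.
Rule 2 (post-nasal voicing): no segment meets the environment; /wukmaibdisoizusx/ is unchanged.
Rule 3 (stop-cluster e-epenthesis): /b/ and /d/ form a stop–stop cluster, so [e] is inserted between them. /wukmaibdisoizusx/ → wukmaibedisoizusx.
Rule 4 (final cluster simplification): /x/ is the second consonant of a word-final cluster /sx/, so it deletes. /wukmaibedisoizusx/ → wukmaibedisoizus.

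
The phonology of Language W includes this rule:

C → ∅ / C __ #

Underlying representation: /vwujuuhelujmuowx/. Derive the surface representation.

/x/ is the second consonant of a word-final cluster /wx/, so it deletes.
The other instances of /v/, /w/, /j/, /h/, /l/, /m/ do not occur in the required environment and remain unchanged.
Surface form: [vwujuuhelujmuow].

vwujuuhelujmuow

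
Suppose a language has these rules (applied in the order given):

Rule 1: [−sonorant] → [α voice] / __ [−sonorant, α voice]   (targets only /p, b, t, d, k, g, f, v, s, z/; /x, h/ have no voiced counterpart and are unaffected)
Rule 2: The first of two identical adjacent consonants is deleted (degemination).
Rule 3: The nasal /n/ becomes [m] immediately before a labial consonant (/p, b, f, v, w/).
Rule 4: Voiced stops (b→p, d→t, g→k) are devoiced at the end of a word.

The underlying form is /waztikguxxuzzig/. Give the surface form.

wastiguxuzik

Rule 1 (regressive voicing assimilation): /z/ precedes the voiceless obstruent /t/, so it devoices to [s] by assimilation. /k/ precedes the voiced obstruent /g/, so it voices to [g] by assimilation. /waztikguxxuzzig/ → wastigguxxuzzig.
Rule 2 (degemination): /gg/ is a geminate; the first /g/ deletes. /xx/ is a geminate; the first /x/ deletes. /zz/ is a geminate; the first /z/ deletes. /wastigguxxuzzig/ → wastiguxuzig.
Rule 3 (nasal place assimilation): no segment meets the environment; /wastiguxuzig/ is unchanged.
Rule 4 (final devoicing): /g/ is a voiced stop in word-final position, so it devoices to [k]. /wastiguxuzig/ → wastiguxuzik.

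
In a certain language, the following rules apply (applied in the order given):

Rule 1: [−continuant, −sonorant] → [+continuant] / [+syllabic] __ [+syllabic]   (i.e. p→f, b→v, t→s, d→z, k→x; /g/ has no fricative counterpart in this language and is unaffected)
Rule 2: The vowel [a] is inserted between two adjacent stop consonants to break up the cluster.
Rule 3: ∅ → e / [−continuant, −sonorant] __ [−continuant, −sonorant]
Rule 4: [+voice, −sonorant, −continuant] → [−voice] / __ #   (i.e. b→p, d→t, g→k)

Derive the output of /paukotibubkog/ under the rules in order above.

pauxosivubakok

Rule 1 (intervocalic spirantization): /k/ is a stop between vowels /u/ and /o/, so it spirantizes to the fricative [x]. /t/ is a stop between vowels /o/ and /i/, so it spirantizes to the fricative [s]. /b/ is a stop between vowels /i/ and /u/, so it spirantizes to the fricative [v]. /paukotibubkog/ → pauxosivubkog.
Rule 2 (stop-cluster a-epenthesis): /b/ and /k/ form a stop–stop cluster, so [a] is inserted between them. /pauxosivubkog/ → pauxosivubakog.
Rule 3 (stop-cluster e-epenthesis): no segment meets the environment; /pauxosivubakog/ is unchanged.
Rule 4 (final devoicing): /g/ is a voiced stop in word-final position, so it devoices to [k]. /pauxosivubakog/ → pauxosivubakok.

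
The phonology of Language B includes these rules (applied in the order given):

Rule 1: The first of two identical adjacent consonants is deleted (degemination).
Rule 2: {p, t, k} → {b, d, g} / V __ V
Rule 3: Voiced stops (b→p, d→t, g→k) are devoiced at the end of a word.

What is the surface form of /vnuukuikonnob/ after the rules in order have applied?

Rule 1 (degemination): /nn/ is a geminate; the first /n/ deletes. /vnuukuikonnob/ → vnuukuikonob.
Rule 2 (intervocalic voicing): /k/ is a voiceless stop between vowels /u/ and /u/, so it voices to [g]. /k/ is a voiceless stop between vowels /i/ and /o/, so it voices to [g]. /vnuukuikonob/ → vnuuguigonob.
Rule 3 (final devoicing): /b/ is a voiced stop in word-final position, so it devoices to [p]. /vnuuguigonob/ → vnuuguigonop.

vnuuguigonop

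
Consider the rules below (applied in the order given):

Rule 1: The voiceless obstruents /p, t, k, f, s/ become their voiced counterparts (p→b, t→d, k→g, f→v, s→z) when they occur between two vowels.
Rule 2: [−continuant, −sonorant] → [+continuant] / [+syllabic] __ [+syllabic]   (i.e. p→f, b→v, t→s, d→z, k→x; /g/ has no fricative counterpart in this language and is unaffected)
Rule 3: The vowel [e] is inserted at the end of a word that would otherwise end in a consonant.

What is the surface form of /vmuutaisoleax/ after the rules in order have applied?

vmuuzaizoleaxe

Rule 1 (intervocalic voicing): /t/ is a voiceless obstruent between vowels /u/ and /a/, so it voices to [d]. /s/ is a voiceless obstruent between vowels /i/ and /o/, so it voices to [z]. /vmuutaisoleax/ → vmuudaizoleax.
Rule 2 (intervocalic spirantization): /d/ is a stop between vowels /u/ and /a/, so it spirantizes to the fricative [z]. /vmuudaizoleax/ → vmuuzaizoleax.
Rule 3 (final e-epenthesis): the form ends in the consonant /x/, so [e] is inserted word-finally. /vmuuzaizoleax/ → vmuuzaizoleaxe.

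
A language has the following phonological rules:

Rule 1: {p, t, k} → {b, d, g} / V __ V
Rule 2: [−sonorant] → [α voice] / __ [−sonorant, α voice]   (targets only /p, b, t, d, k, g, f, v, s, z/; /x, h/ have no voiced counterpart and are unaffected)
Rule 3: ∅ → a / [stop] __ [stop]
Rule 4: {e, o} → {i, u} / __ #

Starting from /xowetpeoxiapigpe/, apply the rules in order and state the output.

xowetapeoxiabikapi

Rule 1 (intervocalic voicing): /p/ is a voiceless stop between vowels /a/ and /i/, so it voices to [b]. /xowetpeoxiapigpe/ → xowetpeoxiabigpe.
Rule 2 (regressive voicing assimilation): /g/ precedes the voiceless obstruent /p/, so it devoices to [k] by assimilation. /xowetpeoxiabigpe/ → xowetpeoxiabikpe.
Rule 3 (stop-cluster a-epenthesis): /t/ and /p/ form a stop–stop cluster, so [a] is inserted between them. /k/ and /p/ form a stop–stop cluster, so [a] is inserted between them. /xowetpeoxiabikpe/ → xowetapeoxiabikape.
Rule 4 (final vowel raising): /e/ is a mid vowel in word-final position, so it raises to [i]. /xowetapeoxiabikape/ → xowetapeoxiabikapi.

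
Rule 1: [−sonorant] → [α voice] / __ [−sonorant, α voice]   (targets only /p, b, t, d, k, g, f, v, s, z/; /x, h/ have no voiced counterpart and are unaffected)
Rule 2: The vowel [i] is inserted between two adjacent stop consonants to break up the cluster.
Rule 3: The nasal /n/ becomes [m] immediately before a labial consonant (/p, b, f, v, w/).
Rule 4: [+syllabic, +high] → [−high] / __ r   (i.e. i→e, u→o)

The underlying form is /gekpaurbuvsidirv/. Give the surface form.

Rule 1 (regressive voicing assimilation): /v/ precedes the voiceless obstruent /s/, so it devoices to [f] by assimilation. /gekpaurbuvsidirv/ → gekpaurbufsidirv.
Rule 2 (stop-cluster i-epenthesis): /k/ and /p/ form a stop–stop cluster, so [i] is inserted between them. /gekpaurbufsidirv/ → gekipaurbufsidirv.
Rule 3 (nasal place assimilation): no segment meets the environment; /gekipaurbufsidirv/ is unchanged.
Rule 4 (pre-rhotic lowering): /u/ is a high vowel immediately before /r/, so it lowers to [o]. /i/ is a high vowel immediately before /r/, so it lowers to [e]. /gekipaurbufsidirv/ → gekipaorbufsiderv.

gekipaorbufsiderv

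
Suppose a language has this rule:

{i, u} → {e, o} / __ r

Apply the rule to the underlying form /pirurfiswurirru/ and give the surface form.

/i/ is a high vowel immediately before /r/, so it lowers to [e].
/u/ is a high vowel immediately before /r/, so it lowers to [o].
/u/ is a high vowel immediately before /r/, so it lowers to [o].
/i/ is a high vowel immediately before /r/, so it lowers to [e].
The other instances of /i/, /u/ do not occur in the required environment and remain unchanged.
Surface form: [perorfisworerru].

perorfisworerru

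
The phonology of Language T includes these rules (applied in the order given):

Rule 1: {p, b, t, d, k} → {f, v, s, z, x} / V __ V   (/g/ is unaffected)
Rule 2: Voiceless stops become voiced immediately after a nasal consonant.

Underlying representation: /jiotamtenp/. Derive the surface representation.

Rule 1 (intervocalic spirantization): /t/ is a stop between vowels /o/ and /a/, so it spirantizes to the fricative [s]. /jiotamtenp/ → jiosamtenp.
Rule 2 (post-nasal voicing): /t/ is a voiceless stop immediately after the nasal /m/, so it voices to [d]. /p/ is a voiceless stop immediately after the nasal /n/, so it voices to [b]. /jiosamtenp/ → jiosamdenb.

jiosamdenb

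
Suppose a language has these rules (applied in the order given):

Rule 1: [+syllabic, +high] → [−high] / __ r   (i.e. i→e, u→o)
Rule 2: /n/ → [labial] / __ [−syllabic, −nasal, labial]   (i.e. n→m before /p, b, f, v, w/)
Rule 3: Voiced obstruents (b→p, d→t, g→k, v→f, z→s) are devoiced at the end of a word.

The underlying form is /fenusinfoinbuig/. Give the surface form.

Rule 1 (pre-rhotic lowering): no segment meets the environment; /fenusinfoinbuig/ is unchanged.
Rule 2 (nasal place assimilation): /n/ precedes the labial consonant /f/, so it assimilates in place to [m]. /n/ precedes the labial consonant /b/, so it assimilates in place to [m]. /fenusinfoinbuig/ → fenusimfoimbuig.
Rule 3 (final devoicing): /g/ is a voiced obstruent in word-final position, so it devoices to [k]. /fenusimfoimbuig/ → fenusimfoimbuik.

fenusimfoimbuik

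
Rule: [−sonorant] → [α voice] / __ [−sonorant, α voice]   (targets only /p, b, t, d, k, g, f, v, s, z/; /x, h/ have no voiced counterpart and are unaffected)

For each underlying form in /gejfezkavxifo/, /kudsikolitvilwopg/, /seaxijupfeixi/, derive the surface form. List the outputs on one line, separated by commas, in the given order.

gejfeskafxifo, kutsikolidvilwobg, seaxijupfeixi

/gejfezkavxifo/: /z/ precedes the voiceless obstruent /k/, so it devoices to [s] by assimilation. /v/ precedes the voiceless obstruent /x/, so it devoices to [f] by assimilation. → [gejfeskafxifo].
/kudsikolitvilwopg/: /d/ precedes the voiceless obstruent /s/, so it devoices to [t] by assimilation. /t/ precedes the voiced obstruent /v/, so it voices to [d] by assimilation. /p/ precedes the voiced obstruent /g/, so it voices to [b] by assimilation. → [kutsikolidvilwobg].
/seaxijupfeixi/: the rule's environment is not met; surfaces unchanged as [seaxijupfeixi].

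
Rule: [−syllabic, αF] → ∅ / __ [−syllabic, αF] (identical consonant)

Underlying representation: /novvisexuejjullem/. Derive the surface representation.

novisexuejulem

/vv/ is a geminate; the first /v/ deletes.
/jj/ is a geminate; the first /j/ deletes.
/ll/ is a geminate; the first /l/ deletes.
Surface form: [novisexuejulem].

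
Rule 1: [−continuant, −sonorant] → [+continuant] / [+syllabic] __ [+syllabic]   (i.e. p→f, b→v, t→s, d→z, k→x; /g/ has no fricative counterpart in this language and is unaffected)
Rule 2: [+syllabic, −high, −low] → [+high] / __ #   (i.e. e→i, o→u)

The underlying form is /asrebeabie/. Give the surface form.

Rule 1 (intervocalic spirantization): /b/ is a stop between vowels /e/ and /e/, so it spirantizes to the fricative [v]. /b/ is a stop between vowels /a/ and /i/, so it spirantizes to the fricative [v]. /asrebeabie/ → asreveavie.
Rule 2 (final vowel raising): /e/ is a mid vowel in word-final position, so it raises to [i]. /asreveavie/ → asreveavii.

asreveavii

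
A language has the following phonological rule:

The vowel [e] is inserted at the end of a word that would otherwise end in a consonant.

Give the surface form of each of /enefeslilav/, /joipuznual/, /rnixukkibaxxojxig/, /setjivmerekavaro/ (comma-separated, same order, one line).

enefeslilave, joipuznuale, rnixukkibaxxojxige, setjivmerekavaro

/enefeslilav/: the form ends in the consonant /v/, so [e] is inserted word-finally. → [enefeslilave].
/joipuznual/: the form ends in the consonant /l/, so [e] is inserted word-finally. → [joipuznuale].
/rnixukkibaxxojxig/: the form ends in the consonant /g/, so [e] is inserted word-finally. → [rnixukkibaxxojxige].
/setjivmerekavaro/: the rule's environment is not met; surfaces unchanged as [setjivmerekavaro].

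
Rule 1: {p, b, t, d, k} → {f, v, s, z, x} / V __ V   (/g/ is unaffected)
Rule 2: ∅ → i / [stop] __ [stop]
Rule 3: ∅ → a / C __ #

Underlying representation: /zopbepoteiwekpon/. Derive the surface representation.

zopibefoseiwekipona

Rule 1 (intervocalic spirantization): /p/ is a stop between vowels /e/ and /o/, so it spirantizes to the fricative [f]. /t/ is a stop between vowels /o/ and /e/, so it spirantizes to the fricative [s]. /zopbepoteiwekpon/ → zopbefoseiwekpon.
Rule 2 (stop-cluster i-epenthesis): /p/ and /b/ form a stop–stop cluster, so [i] is inserted between them. /k/ and /p/ form a stop–stop cluster, so [i] is inserted between them. /zopbefoseiwekpon/ → zopibefoseiwekipon.
Rule 3 (final a-epenthesis): the form ends in the consonant /n/, so [a] is inserted word-finally. /zopibefoseiwekipon/ → zopibefoseiwekipona.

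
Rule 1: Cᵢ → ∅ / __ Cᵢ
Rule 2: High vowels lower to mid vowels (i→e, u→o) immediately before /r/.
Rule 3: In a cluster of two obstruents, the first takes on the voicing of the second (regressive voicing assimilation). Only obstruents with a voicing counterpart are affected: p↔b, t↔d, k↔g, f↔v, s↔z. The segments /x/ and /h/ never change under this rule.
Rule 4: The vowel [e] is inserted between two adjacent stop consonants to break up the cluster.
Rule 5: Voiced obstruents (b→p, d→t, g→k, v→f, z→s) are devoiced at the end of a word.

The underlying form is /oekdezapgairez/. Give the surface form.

Rule 1 (degemination): no segment meets the environment; /oekdezapgairez/ is unchanged.
Rule 2 (pre-rhotic lowering): /i/ is a high vowel immediately before /r/, so it lowers to [e]. /oekdezapgairez/ → oekdezapgaerez.
Rule 3 (regressive voicing assimilation): /k/ precedes the voiced obstruent /d/, so it voices to [g] by assimilation. /p/ precedes the voiced obstruent /g/, so it voices to [b] by assimilation. /oekdezapgaerez/ → oegdezabgaerez.
Rule 4 (stop-cluster e-epenthesis): /g/ and /d/ form a stop–stop cluster, so [e] is inserted between them. /b/ and /g/ form a stop–stop cluster, so [e] is inserted between them. /oegdezabgaerez/ → oegedezabegaerez.
Rule 5 (final devoicing): /z/ is a voiced obstruent in word-final position, so it devoices to [s]. /oegedezabegaerez/ → oegedezabegaeres.

oegedezabegaeres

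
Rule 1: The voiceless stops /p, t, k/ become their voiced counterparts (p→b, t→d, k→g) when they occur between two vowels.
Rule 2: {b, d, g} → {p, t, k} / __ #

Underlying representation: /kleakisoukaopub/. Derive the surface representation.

Rule 1 (intervocalic voicing): /k/ is a voiceless stop between vowels /a/ and /i/, so it voices to [g]. /k/ is a voiceless stop between vowels /u/ and /a/, so it voices to [g]. /p/ is a voiceless stop between vowels /o/ and /u/, so it voices to [b]. /kleakisoukaopub/ → kleagisougaobub.
Rule 2 (final devoicing): /b/ is a voiced stop in word-final position, so it devoices to [p]. /kleagisougaobub/ → kleagisougaobup.

kleagisougaobup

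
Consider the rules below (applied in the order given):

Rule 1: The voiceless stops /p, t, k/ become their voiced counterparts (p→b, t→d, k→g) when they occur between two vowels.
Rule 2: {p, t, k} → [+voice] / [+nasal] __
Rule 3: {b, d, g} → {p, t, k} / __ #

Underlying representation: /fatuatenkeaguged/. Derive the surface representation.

Rule 1 (intervocalic voicing): /t/ is a voiceless stop between vowels /a/ and /u/, so it voices to [d]. /t/ is a voiceless stop between vowels /a/ and /e/, so it voices to [d]. /fatuatenkeaguged/ → faduadenkeaguged.
Rule 2 (post-nasal voicing): /k/ is a voiceless stop immediately after the nasal /n/, so it voices to [g]. /faduadenkeaguged/ → faduadengeaguged.
Rule 3 (final devoicing): /d/ is a voiced stop in word-final position, so it devoices to [t]. /faduadengeaguged/ → faduadengeaguget.

faduadengeaguget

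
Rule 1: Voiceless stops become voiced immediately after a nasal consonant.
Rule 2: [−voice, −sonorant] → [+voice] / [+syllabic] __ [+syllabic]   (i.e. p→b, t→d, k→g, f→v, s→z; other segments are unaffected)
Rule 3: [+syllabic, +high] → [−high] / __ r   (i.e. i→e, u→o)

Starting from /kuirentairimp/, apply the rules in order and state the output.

Rule 1 (post-nasal voicing): /t/ is a voiceless stop immediately after the nasal /n/, so it voices to [d]. /p/ is a voiceless stop immediately after the nasal /m/, so it voices to [b]. /kuirentairimp/ → kuirendairimb.
Rule 2 (intervocalic voicing): no segment meets the environment; /kuirendairimb/ is unchanged.
Rule 3 (pre-rhotic lowering): /i/ is a high vowel immediately before /r/, so it lowers to [e]. /i/ is a high vowel immediately before /r/, so it lowers to [e]. /kuirendairimb/ → kuerendaerimb.

kuerendaerimb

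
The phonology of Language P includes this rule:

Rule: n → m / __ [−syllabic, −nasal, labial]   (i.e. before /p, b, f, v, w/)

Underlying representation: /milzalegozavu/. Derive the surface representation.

No segment of /milzalegozavu/ meets the structural description of the rule, so the form surfaces unchanged.

milzalegozavu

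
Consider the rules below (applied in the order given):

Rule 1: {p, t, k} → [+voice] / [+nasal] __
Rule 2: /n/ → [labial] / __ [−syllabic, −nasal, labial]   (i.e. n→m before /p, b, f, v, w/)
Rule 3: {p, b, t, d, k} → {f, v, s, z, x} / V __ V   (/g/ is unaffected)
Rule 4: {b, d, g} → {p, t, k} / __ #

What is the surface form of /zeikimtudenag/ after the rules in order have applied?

zeiximduzenak

Rule 1 (post-nasal voicing): /t/ is a voiceless stop immediately after the nasal /m/, so it voices to [d]. /zeikimtudenag/ → zeikimdudenag.
Rule 2 (nasal place assimilation): no segment meets the environment; /zeikimdudenag/ is unchanged.
Rule 3 (intervocalic spirantization): /k/ is a stop between vowels /i/ and /i/, so it spirantizes to the fricative [x]. /d/ is a stop between vowels /u/ and /e/, so it spirantizes to the fricative [z]. /zeikimdudenag/ → zeiximduzenag.
Rule 4 (final devoicing): /g/ is a voiced stop in word-final position, so it devoices to [k]. /zeiximduzenag/ → zeiximduzenak.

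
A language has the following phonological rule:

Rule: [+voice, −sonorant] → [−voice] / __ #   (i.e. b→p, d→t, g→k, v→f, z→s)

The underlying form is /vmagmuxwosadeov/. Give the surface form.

Scanning /vmagmuxwosadeov/: /v/ at position 1 is not in the conditioning environment; /g/ at position 4 is not in the conditioning environment; /d/ at position 12 is not in the conditioning environment; /v/ is a voiced obstruent in word-final position, so it devoices to [f].
Result: [vmagmuxwosadeof].

vmagmuxwosadeof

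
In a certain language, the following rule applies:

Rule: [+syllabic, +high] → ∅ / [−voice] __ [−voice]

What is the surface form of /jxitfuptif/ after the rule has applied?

/i/ is a high vowel flanked by voiceless consonants /x/ and /t/, so it deletes.
/u/ is a high vowel flanked by voiceless consonants /f/ and /p/, so it deletes.
/i/ is a high vowel flanked by voiceless consonants /t/ and /f/, so it deletes.
Surface form: [jxtfptf].

jxtfptf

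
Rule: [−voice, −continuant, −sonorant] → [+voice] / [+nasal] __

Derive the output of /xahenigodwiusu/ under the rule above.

xahenigodwiusu

No segment of /xahenigodwiusu/ meets the structural description of the rule, so the form surfaces unchanged.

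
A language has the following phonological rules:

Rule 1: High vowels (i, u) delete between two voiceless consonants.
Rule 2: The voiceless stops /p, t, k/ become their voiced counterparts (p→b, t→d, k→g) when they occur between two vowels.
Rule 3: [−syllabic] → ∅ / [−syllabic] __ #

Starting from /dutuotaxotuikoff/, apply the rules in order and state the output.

Rule 1 (high vowel syncope): no segment meets the environment; /dutuotaxotuikoff/ is unchanged.
Rule 2 (intervocalic voicing): /t/ is a voiceless stop between vowels /u/ and /u/, so it voices to [d]. /t/ is a voiceless stop between vowels /o/ and /a/, so it voices to [d]. /t/ is a voiceless stop between vowels /o/ and /u/, so it voices to [d]. /k/ is a voiceless stop between vowels /i/ and /o/, so it voices to [g]. /dutuotaxotuikoff/ → duduodaxoduigoff.
Rule 3 (final cluster simplification): /f/ is the second consonant of a word-final cluster /ff/, so it deletes. /duduodaxoduigoff/ → duduodaxoduigof.

duduodaxoduigof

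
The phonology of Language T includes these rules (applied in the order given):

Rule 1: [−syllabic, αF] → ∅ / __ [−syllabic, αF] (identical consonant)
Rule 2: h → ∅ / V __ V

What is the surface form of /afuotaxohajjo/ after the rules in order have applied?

Rule 1 (degemination): /jj/ is a geminate; the first /j/ deletes. /afuotaxohajjo/ → afuotaxohajo.
Rule 2 (intervocalic h-deletion): /h/ occurs between vowels /o/ and /a/, so it deletes. /afuotaxohajo/ → afuotaxoajo.

afuotaxoajo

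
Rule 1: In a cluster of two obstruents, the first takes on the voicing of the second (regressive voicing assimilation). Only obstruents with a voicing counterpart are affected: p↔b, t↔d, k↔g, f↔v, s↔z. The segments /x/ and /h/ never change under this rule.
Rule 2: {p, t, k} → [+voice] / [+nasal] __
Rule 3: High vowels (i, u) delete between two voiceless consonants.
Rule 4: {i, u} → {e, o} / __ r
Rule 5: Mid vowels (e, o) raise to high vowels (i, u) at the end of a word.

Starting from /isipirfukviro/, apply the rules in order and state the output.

Rule 1 (regressive voicing assimilation): /k/ precedes the voiced obstruent /v/, so it voices to [g] by assimilation. /isipirfukviro/ → isipirfugviro.
Rule 2 (post-nasal voicing): no segment meets the environment; /isipirfugviro/ is unchanged.
Rule 3 (high vowel syncope): /i/ is a high vowel flanked by voiceless consonants /s/ and /p/, so it deletes. /isipirfugviro/ → ispirfugviro.
Rule 4 (pre-rhotic lowering): /i/ is a high vowel immediately before /r/, so it lowers to [e]. /i/ is a high vowel immediately before /r/, so it lowers to [e]. /ispirfugviro/ → isperfugvero.
Rule 5 (final vowel raising): /o/ is a mid vowel in word-final position, so it raises to [u]. /isperfugvero/ → isperfugveru.

isperfugveru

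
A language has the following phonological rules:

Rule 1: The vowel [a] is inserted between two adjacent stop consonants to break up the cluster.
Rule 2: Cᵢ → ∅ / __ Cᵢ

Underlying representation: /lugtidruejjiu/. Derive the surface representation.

Rule 1 (stop-cluster a-epenthesis): /g/ and /t/ form a stop–stop cluster, so [a] is inserted between them. /lugtidruejjiu/ → lugatidruejjiu.
Rule 2 (degemination): /jj/ is a geminate; the first /j/ deletes. /lugatidruejjiu/ → lugatidruejiu.

lugatidruejiu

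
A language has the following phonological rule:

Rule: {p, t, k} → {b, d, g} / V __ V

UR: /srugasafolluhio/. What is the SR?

srugasafolluhio

No segment of /srugasafolluhio/ meets the structural description of the rule, so the form surfaces unchanged.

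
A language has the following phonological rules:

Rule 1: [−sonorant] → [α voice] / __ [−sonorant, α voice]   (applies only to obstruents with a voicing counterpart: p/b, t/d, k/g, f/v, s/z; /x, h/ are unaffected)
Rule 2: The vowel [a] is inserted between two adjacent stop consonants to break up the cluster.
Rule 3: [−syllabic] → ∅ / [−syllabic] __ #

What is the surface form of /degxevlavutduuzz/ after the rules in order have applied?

Rule 1 (regressive voicing assimilation): /g/ precedes the voiceless obstruent /x/, so it devoices to [k] by assimilation. /t/ precedes the voiced obstruent /d/, so it voices to [d] by assimilation. /degxevlavutduuzz/ → dekxevlavudduuzz.
Rule 2 (stop-cluster a-epenthesis): /d/ and /d/ form a stop–stop cluster, so [a] is inserted between them. /dekxevlavudduuzz/ → dekxevlavudaduuzz.
Rule 3 (final cluster simplification): /z/ is the second consonant of a word-final cluster /zz/, so it deletes. /dekxevlavudaduuzz/ → dekxevlavudaduuz.

dekxevlavudaduuz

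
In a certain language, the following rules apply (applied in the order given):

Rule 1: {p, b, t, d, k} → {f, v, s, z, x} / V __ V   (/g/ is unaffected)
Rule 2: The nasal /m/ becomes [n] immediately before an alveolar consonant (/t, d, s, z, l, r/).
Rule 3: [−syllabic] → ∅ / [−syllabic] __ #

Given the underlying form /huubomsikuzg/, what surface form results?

Rule 1 (intervocalic spirantization): /b/ is a stop between vowels /u/ and /o/, so it spirantizes to the fricative [v]. /k/ is a stop between vowels /i/ and /u/, so it spirantizes to the fricative [x]. /huubomsikuzg/ → huuvomsixuzg.
Rule 2 (nasal place assimilation): /m/ precedes the alveolar consonant /s/, so it assimilates in place to [n]. /huuvomsixuzg/ → huuvonsixuzg.
Rule 3 (final cluster simplification): /g/ is the second consonant of a word-final cluster /zg/, so it deletes. /huuvonsixuzg/ → huuvonsixuz.

huuvonsixuz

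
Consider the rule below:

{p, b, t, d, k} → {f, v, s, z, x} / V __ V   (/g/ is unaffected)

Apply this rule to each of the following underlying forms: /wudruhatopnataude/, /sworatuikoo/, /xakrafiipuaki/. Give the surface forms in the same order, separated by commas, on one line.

wudruhasopnasauze, sworasuixoo, xakrafiifuaxi

/wudruhatopnataude/: /t/ is a stop between vowels /a/ and /o/, so it spirantizes to the fricative [s]. /t/ is a stop between vowels /a/ and /a/, so it spirantizes to the fricative [s]. /d/ is a stop between vowels /u/ and /e/, so it spirantizes to the fricative [z]. → [wudruhasopnasauze].
/sworatuikoo/: /t/ is a stop between vowels /a/ and /u/, so it spirantizes to the fricative [s]. /k/ is a stop between vowels /i/ and /o/, so it spirantizes to the fricative [x]. → [sworasuixoo].
/xakrafiipuaki/: /p/ is a stop between vowels /i/ and /u/, so it spirantizes to the fricative [f]. /k/ is a stop between vowels /a/ and /i/, so it spirantizes to the fricative [x]. → [xakrafiifuaxi].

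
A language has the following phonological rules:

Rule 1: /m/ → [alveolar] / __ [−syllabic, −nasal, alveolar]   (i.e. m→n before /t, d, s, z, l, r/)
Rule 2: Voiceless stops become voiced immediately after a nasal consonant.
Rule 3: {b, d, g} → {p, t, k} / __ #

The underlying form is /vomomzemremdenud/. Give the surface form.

Rule 1 (nasal place assimilation): /m/ precedes the alveolar consonant /z/, so it assimilates in place to [n]. /m/ precedes the alveolar consonant /r/, so it assimilates in place to [n]. /m/ precedes the alveolar consonant /d/, so it assimilates in place to [n]. /vomomzemremdenud/ → vomonzenrendenud.
Rule 2 (post-nasal voicing): no segment meets the environment; /vomonzenrendenud/ is unchanged.
Rule 3 (final devoicing): /d/ is a voiced stop in word-final position, so it devoices to [t]. /vomonzenrendenud/ → vomonzenrendenut.

vomonzenrendenut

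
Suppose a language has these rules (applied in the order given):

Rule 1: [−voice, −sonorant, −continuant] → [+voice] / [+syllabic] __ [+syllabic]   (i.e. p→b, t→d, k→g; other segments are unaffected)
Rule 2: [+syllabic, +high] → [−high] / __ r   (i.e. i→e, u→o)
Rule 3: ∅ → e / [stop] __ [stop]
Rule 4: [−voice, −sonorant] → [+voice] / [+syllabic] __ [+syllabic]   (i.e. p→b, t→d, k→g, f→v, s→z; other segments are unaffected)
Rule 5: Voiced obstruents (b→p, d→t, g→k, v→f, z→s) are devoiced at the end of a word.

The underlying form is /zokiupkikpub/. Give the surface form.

Rule 1 (intervocalic voicing): /k/ is a voiceless stop between vowels /o/ and /i/, so it voices to [g]. /zokiupkikpub/ → zogiupkikpub.
Rule 2 (pre-rhotic lowering): no segment meets the environment; /zogiupkikpub/ is unchanged.
Rule 3 (stop-cluster e-epenthesis): /p/ and /k/ form a stop–stop cluster, so [e] is inserted between them. /k/ and /p/ form a stop–stop cluster, so [e] is inserted between them. /zogiupkikpub/ → zogiupekikepub.
Rule 4 (intervocalic voicing): /p/ is a voiceless obstruent between vowels /u/ and /e/, so it voices to [b]. /k/ is a voiceless obstruent between vowels /e/ and /i/, so it voices to [g]. /k/ is a voiceless obstruent between vowels /i/ and /e/, so it voices to [g]. /p/ is a voiceless obstruent between vowels /e/ and /u/, so it voices to [b]. /zogiupekikepub/ → zogiubegigebub.
Rule 5 (final devoicing): /b/ is a voiced obstruent in word-final position, so it devoices to [p]. /zogiubegigebub/ → zogiubegigebup.

zogiubegigebup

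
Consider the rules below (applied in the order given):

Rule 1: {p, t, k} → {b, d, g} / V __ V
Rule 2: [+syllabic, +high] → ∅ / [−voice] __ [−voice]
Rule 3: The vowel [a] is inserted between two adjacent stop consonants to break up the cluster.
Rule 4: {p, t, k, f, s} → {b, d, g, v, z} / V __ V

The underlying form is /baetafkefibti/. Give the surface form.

baedafkevibadi

Rule 1 (intervocalic voicing): /t/ is a voiceless stop between vowels /e/ and /a/, so it voices to [d]. /baetafkefibti/ → baedafkefibti.
Rule 2 (high vowel syncope): no segment meets the environment; /baedafkefibti/ is unchanged.
Rule 3 (stop-cluster a-epenthesis): /b/ and /t/ form a stop–stop cluster, so [a] is inserted between them. /baedafkefibti/ → baedafkefibati.
Rule 4 (intervocalic voicing): /f/ is a voiceless obstruent between vowels /e/ and /i/, so it voices to [v]. /t/ is a voiceless obstruent between vowels /a/ and /i/, so it voices to [d]. /baedafkefibati/ → baedafkevibadi.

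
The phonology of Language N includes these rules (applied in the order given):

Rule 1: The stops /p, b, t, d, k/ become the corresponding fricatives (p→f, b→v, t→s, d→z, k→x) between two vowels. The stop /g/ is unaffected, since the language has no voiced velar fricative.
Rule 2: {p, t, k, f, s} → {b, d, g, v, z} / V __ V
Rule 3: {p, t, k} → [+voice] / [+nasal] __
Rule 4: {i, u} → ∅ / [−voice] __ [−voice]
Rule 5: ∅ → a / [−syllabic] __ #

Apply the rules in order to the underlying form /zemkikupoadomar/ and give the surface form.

Rule 1 (intervocalic spirantization): /k/ is a stop between vowels /i/ and /u/, so it spirantizes to the fricative [x]. /p/ is a stop between vowels /u/ and /o/, so it spirantizes to the fricative [f]. /d/ is a stop between vowels /a/ and /o/, so it spirantizes to the fricative [z]. /zemkikupoadomar/ → zemkixufoazomar.
Rule 2 (intervocalic voicing): /f/ is a voiceless obstruent between vowels /u/ and /o/, so it voices to [v]. /zemkixufoazomar/ → zemkixuvoazomar.
Rule 3 (post-nasal voicing): /k/ is a voiceless stop immediately after the nasal /m/, so it voices to [g]. /zemkixuvoazomar/ → zemgixuvoazomar.
Rule 4 (high vowel syncope): no segment meets the environment; /zemgixuvoazomar/ is unchanged.
Rule 5 (final a-epenthesis): the form ends in the consonant /r/, so [a] is inserted word-finally. /zemgixuvoazomar/ → zemgixuvoazomara.

zemgixuvoazomara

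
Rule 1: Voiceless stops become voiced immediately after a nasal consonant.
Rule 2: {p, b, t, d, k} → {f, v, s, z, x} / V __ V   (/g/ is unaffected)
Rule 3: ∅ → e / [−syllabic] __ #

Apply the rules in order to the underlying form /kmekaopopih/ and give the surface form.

kmexaofofihe

Rule 1 (post-nasal voicing): no segment meets the environment; /kmekaopopih/ is unchanged.
Rule 2 (intervocalic spirantization): /k/ is a stop between vowels /e/ and /a/, so it spirantizes to the fricative [x]. /p/ is a stop between vowels /o/ and /o/, so it spirantizes to the fricative [f]. /p/ is a stop between vowels /o/ and /i/, so it spirantizes to the fricative [f]. /kmekaopopih/ → kmexaofofih.
Rule 3 (final e-epenthesis): the form ends in the consonant /h/, so [e] is inserted word-finally. /kmexaofofih/ → kmexaofofihe.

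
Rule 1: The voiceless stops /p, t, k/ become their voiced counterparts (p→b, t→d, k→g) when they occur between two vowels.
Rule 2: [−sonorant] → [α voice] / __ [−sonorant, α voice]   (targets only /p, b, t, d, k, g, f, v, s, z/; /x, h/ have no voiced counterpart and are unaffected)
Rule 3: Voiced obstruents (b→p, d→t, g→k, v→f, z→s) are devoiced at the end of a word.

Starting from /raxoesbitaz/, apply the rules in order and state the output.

raxoezbidas

Rule 1 (intervocalic voicing): /t/ is a voiceless stop between vowels /i/ and /a/, so it voices to [d]. /raxoesbitaz/ → raxoesbidaz.
Rule 2 (regressive voicing assimilation): /s/ precedes the voiced obstruent /b/, so it voices to [z] by assimilation. /raxoesbidaz/ → raxoezbidaz.
Rule 3 (final devoicing): /z/ is a voiced obstruent in word-final position, so it devoices to [s]. /raxoezbidaz/ → raxoezbidas.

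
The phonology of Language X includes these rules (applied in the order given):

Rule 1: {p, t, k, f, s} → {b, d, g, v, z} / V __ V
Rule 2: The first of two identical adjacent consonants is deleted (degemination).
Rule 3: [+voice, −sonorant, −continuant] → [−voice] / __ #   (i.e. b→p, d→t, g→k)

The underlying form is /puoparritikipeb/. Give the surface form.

Rule 1 (intervocalic voicing): /p/ is a voiceless obstruent between vowels /o/ and /a/, so it voices to [b]. /t/ is a voiceless obstruent between vowels /i/ and /i/, so it voices to [d]. /k/ is a voiceless obstruent between vowels /i/ and /i/, so it voices to [g]. /p/ is a voiceless obstruent between vowels /i/ and /e/, so it voices to [b]. /puoparritikipeb/ → puobarridigibeb.
Rule 2 (degemination): /rr/ is a geminate; the first /r/ deletes. /puobarridigibeb/ → puobaridigibeb.
Rule 3 (final devoicing): /b/ is a voiced stop in word-final position, so it devoices to [p]. /puobaridigibeb/ → puobaridigibep.

puobaridigibep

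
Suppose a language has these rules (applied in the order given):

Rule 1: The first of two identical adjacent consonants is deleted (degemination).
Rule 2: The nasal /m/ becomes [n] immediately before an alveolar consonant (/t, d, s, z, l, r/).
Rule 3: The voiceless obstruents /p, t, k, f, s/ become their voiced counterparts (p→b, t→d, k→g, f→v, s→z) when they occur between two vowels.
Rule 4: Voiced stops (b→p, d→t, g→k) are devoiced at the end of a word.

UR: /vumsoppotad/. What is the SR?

Rule 1 (degemination): /pp/ is a geminate; the first /p/ deletes. /vumsoppotad/ → vumsopotad.
Rule 2 (nasal place assimilation): /m/ precedes the alveolar consonant /s/, so it assimilates in place to [n]. /vumsopotad/ → vunsopotad.
Rule 3 (intervocalic voicing): /p/ is a voiceless obstruent between vowels /o/ and /o/, so it voices to [b]. /t/ is a voiceless obstruent between vowels /o/ and /a/, so it voices to [d]. /vunsopotad/ → vunsobodad.
Rule 4 (final devoicing): /d/ is a voiced stop in word-final position, so it devoices to [t]. /vunsobodad/ → vunsobodat.

vunsobodat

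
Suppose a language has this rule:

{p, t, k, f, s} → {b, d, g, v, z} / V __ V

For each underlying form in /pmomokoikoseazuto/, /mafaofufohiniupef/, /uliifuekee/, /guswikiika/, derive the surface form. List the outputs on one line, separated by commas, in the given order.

pmomogoigozeazudo, mavaovuvohiniubef, uliivuegee, guswigiiga

/pmomokoikoseazuto/: /k/ is a voiceless obstruent between vowels /o/ and /o/, so it voices to [g]. /k/ is a voiceless obstruent between vowels /i/ and /o/, so it voices to [g]. /s/ is a voiceless obstruent between vowels /o/ and /e/, so it voices to [z]. /t/ is a voiceless obstruent between vowels /u/ and /o/, so it voices to [d]. → [pmomogoigozeazudo].
/mafaofufohiniupef/: /f/ is a voiceless obstruent between vowels /a/ and /a/, so it voices to [v]. /f/ is a voiceless obstruent between vowels /o/ and /u/, so it voices to [v]. /f/ is a voiceless obstruent between vowels /u/ and /o/, so it voices to [v]. /p/ is a voiceless obstruent between vowels /u/ and /e/, so it voices to [b]. → [mavaovuvohiniubef].
/uliifuekee/: /f/ is a voiceless obstruent between vowels /i/ and /u/, so it voices to [v]. /k/ is a voiceless obstruent between vowels /e/ and /e/, so it voices to [g]. → [uliivuegee].
/guswikiika/: /k/ is a voiceless obstruent between vowels /i/ and /i/, so it voices to [g]. /k/ is a voiceless obstruent between vowels /i/ and /a/, so it voices to [g]. → [guswigiiga].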